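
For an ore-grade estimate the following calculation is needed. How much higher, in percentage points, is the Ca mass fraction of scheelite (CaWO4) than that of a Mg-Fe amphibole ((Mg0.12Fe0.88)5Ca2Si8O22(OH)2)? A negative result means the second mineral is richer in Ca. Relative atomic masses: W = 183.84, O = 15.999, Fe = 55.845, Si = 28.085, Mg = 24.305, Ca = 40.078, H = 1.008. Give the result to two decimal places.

M(CaWO4) = 287.914 g/mol, so wt% Ca = 40.078/287.914 × 100 = 13.92%.
M((Mg0.12Fe0.88)5Ca2Si8O22(OH)2) = 951.129 g/mol, so wt% Ca = 80.156/951.129 × 100 = 8.43%.
13.92 − 8.43 = 5.49 pp.

5.49 percentage points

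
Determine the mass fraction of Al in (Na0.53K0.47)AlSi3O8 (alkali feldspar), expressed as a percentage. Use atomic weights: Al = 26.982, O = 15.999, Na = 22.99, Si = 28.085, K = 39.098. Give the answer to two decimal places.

Formula mass = 0.53·22.99 + 0.47·39.098 + 1·26.982 + 3·28.085 + 8·15.999 = 269.790 g/mol, of which 26.982 g is Al.
So Al makes up 26.982/269.790 = 0.1000 of the mass, i.e. 10.00%.

10.00 mass %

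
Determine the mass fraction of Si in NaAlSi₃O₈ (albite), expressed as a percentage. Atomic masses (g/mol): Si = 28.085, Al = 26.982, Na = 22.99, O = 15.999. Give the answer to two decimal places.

32.13 wt%

M(NaAlSi₃O₈) = 262.219 g/mol.
Si contributes 3 × 28.085 = 84.255 g per mole.
84.255/262.219 = 0.3213 → 32.13%.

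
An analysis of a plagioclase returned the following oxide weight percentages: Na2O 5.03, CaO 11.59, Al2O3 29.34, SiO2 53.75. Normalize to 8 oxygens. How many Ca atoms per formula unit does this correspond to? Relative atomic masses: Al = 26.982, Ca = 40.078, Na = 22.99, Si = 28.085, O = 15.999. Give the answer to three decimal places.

5.03 wt% Na2O ÷ 61.979 g/mol = 0.08116 mol, giving 0.16232 Na and 0.08116 O.
11.59 wt% CaO ÷ 56.077 g/mol = 0.20668 mol, giving 0.20668 Ca and 0.20668 O.
29.34 wt% Al2O3 ÷ 101.961 g/mol = 0.28776 mol, giving 0.57552 Al and 0.86328 O.
53.75 wt% SiO2 ÷ 60.083 g/mol = 0.89460 mol, giving 0.89460 Si and 1.78920 O.
Oxygen sums to 2.94032; scaling by 8/2.94032 = 2.72079 puts the formula on 8 O.
Ca: 0.20668 × 2.72079 = 0.562 atoms per formula unit.

0.562 Ca apfu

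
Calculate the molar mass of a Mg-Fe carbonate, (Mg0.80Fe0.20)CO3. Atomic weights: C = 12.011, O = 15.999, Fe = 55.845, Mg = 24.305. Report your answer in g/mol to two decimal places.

90.62 g/mol

M = 0.80×24.305 + 0.20×55.845 + 1×12.011 + 3×15.999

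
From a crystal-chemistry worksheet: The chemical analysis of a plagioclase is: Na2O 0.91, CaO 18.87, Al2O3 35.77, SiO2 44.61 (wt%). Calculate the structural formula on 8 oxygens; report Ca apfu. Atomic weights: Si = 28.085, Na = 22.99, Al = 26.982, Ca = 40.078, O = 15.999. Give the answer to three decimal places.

0.932 Ca apfu

0.91 wt% Na2O ÷ 61.979 g/mol = 0.01468 mol, giving 0.02936 Na and 0.01468 O.
18.87 wt% CaO ÷ 56.077 g/mol = 0.33650 mol, giving 0.33650 Ca and 0.33650 O.
35.77 wt% Al2O3 ÷ 101.961 g/mol = 0.35082 mol, giving 0.70164 Al and 1.05246 O.
44.61 wt% SiO2 ÷ 60.083 g/mol = 0.74247 mol, giving 0.74247 Si and 1.48494 O.
Oxygen sums to 2.88858; scaling by 8/2.88858 = 2.76953 puts the formula on 8 O.
Ca: 0.33650 × 2.76953 = 0.932 atoms per formula unit.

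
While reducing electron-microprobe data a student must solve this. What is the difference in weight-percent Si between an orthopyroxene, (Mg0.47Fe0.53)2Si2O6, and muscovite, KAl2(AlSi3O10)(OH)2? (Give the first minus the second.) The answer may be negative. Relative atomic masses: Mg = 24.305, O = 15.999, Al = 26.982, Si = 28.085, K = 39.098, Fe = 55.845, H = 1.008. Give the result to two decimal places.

2.83 percentage points

Si in (Mg0.47Fe0.53)2Si2O6: molar mass 234.206 g/mol; 2×28.085 = 56.170 g → 23.98 wt%.
Si in KAl2(AlSi3O10)(OH)2: molar mass 398.303 g/mol; 3×28.085 = 84.255 g → 21.15 wt%.
Difference = 23.98 − 21.15 = 2.83 percentage points.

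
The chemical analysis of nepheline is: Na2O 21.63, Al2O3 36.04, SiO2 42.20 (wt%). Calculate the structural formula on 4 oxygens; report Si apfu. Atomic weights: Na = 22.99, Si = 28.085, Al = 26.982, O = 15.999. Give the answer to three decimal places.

0.998 Si apfu

21.63 wt% Na2O ÷ 61.979 g/mol = 0.34899 mol, giving 0.69798 Na and 0.34899 O.
36.04 wt% Al2O3 ÷ 101.961 g/mol = 0.35347 mol, giving 0.70694 Al and 1.06041 O.
42.20 wt% SiO2 ÷ 60.083 g/mol = 0.70236 mol, giving 0.70236 Si and 1.40472 O.
Oxygen sums to 2.81412; scaling by 4/2.81412 = 1.42140 puts the formula on 4 O.
Si: 0.70236 × 1.42140 = 0.998 atoms per formula unit.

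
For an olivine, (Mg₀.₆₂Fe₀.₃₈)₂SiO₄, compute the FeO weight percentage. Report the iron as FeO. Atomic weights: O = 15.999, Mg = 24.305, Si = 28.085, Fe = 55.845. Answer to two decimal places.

33.16 wt%

M((Mg₀.₆₂Fe₀.₃₈)₂SiO₄) = 164.661 g/mol; M(FeO) = 71.844 g/mol.
Moles FeO per formula unit = 0.76 Fe ÷ 1 = 0.7600.
FeO fraction = (0.7600 × 71.844) / 164.661 = 54.601/164.661 = 0.3316.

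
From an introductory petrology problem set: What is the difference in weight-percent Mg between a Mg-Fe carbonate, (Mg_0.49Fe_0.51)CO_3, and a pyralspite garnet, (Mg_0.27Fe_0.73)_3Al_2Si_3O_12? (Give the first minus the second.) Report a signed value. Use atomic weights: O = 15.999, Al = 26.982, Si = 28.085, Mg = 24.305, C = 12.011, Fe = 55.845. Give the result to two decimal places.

7.69 percentage points

First mineral: 11.909 g Mg in 100.398 g formula = 11.86 wt% Mg.
Second mineral: 19.687 g Mg in 472.195 g formula = 4.17 wt% Mg.
11.86% − 4.17% gives a difference of 7.69 percentage points.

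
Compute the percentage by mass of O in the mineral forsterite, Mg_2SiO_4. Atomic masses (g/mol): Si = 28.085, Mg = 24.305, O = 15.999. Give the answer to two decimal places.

Molar mass of Mg_2SiO_4: 2*24.305 + 1*28.085 + 4*15.999 = 140.691 g/mol.
Mass of O per formula unit: 4 × 15.999 = 63.996 g.
Weight fraction O = 63.996 / 140.691 = 0.4549.

45.49 mass %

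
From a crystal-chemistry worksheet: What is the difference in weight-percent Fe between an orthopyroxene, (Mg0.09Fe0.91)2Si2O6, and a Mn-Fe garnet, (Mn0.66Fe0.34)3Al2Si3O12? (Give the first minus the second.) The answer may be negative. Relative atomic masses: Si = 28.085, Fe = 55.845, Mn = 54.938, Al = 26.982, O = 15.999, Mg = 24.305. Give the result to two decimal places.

M((Mg0.09Fe0.91)2Si2O6) = 258.177 g/mol, so wt% Fe = 101.638/258.177 × 100 = 39.37%.
M((Mn0.66Fe0.34)3Al2Si3O12) = 495.946 g/mol, so wt% Fe = 56.962/495.946 × 100 = 11.49%.
39.37 − 11.49 = 27.88 pp.

27.88 percentage points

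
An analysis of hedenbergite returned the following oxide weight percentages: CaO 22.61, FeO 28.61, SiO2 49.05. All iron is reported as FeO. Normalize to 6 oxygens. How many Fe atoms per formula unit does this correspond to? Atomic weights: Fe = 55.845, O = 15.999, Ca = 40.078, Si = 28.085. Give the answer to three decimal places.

0.982 Fe apfu

CaO: 22.61/56.077 = 0.40320 mol → 0.40320 mol Ca, 0.40320 mol O.
FeO: 28.61/71.844 = 0.39822 mol → 0.39822 mol Fe, 0.39822 mol O.
SiO2: 49.05/60.083 = 0.81637 mol → 0.81637 mol Si, 1.63274 mol O.
Total oxygen = 2.43416 mol. Normalization factor = 6/2.43416 = 2.46492.
Fe per 6 O = 0.39822 × 2.46492 = 0.982.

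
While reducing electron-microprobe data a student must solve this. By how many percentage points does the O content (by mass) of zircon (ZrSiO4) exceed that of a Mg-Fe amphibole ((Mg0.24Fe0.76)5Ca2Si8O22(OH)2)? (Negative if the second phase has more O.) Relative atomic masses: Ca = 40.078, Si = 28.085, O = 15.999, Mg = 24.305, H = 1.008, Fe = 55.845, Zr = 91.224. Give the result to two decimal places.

-6.28 percentage points

M(ZrSiO4) = 183.305 g/mol, so wt% O = 63.996/183.305 × 100 = 34.91%.
M((Mg0.24Fe0.76)5Ca2Si8O22(OH)2) = 932.205 g/mol, so wt% O = 383.976/932.205 × 100 = 41.19%.
34.91 − 41.19 = -6.28 pp.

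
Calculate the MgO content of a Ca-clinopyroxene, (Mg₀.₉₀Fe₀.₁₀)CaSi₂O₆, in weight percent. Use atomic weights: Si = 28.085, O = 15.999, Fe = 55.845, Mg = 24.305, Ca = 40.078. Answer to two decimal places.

16.51 wt%

Molar mass of (Mg₀.₉₀Fe₀.₁₀)CaSi₂O₆ = 0.90*24.305 + 0.10*55.845 + 1*40.078 + 2*28.085 + 6*15.999 = 219.701 g/mol.
Each formula unit contains 0.90 Mg, equivalent to 0.90/1 = 0.9000 mol MgO.
M(MgO) = 1×24.305 + 1×15.999 = 40.304 g/mol.
Mass of MgO per formula unit = 0.9000 × 40.304 = 36.274 g.
MgO wt% = 36.274 / 219.701 × 100 = 16.51%.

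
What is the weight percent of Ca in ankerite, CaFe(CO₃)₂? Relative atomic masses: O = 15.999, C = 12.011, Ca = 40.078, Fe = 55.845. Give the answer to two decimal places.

Molar mass of CaFe(CO₃)₂: 1×40.078 + 1×55.845 + 2×12.011 + 6×15.999 = 215.939 g/mol.
Mass of Ca per formula unit: 1 × 40.078 = 40.078 g.
Weight fraction Ca = 40.078 / 215.939 = 0.1856.

18.56 weight percent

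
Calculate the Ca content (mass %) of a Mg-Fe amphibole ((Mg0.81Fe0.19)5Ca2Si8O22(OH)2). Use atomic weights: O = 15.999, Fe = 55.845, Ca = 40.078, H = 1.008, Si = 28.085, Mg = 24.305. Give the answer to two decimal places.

Formula mass = 4.05·24.305 + 0.95·55.845 + 2·40.078 + 8·28.085 + 24·15.999 + 2·1.008 = 842.316 g/mol, of which 80.156 g is Ca.
So Ca makes up 80.156/842.316 = 0.0952 of the mass, i.e. 9.52%.

9.52 mass %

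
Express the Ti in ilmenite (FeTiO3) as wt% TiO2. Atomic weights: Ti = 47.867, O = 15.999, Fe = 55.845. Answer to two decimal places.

52.64 wt%

Formula mass = 151.709 g/mol.
1 Ti → 1.0000 mol TiO2 per formula unit; M(TiO2) = 79.865, so TiO2 mass = 79.865 g.
79.865/151.709 × 100 = 52.64 wt%.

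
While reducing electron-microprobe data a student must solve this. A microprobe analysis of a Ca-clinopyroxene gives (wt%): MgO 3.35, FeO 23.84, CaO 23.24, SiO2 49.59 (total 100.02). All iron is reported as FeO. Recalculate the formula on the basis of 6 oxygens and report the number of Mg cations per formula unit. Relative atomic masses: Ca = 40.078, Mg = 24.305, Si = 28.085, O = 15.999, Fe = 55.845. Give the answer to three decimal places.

3.35 wt% MgO ÷ 40.304 g/mol = 0.08312 mol, giving 0.08312 Mg and 0.08312 O.
23.84 wt% FeO ÷ 71.844 g/mol = 0.33183 mol, giving 0.33183 Fe and 0.33183 O.
23.24 wt% CaO ÷ 56.077 g/mol = 0.41443 mol, giving 0.41443 Ca and 0.41443 O.
49.59 wt% SiO2 ÷ 60.083 g/mol = 0.82536 mol, giving 0.82536 Si and 1.65072 O.
Oxygen sums to 2.48010; scaling by 6/2.48010 = 2.41926 puts the formula on 6 O.
Mg: 0.08312 × 2.41926 = 0.201 atoms per formula unit.

0.201 Mg apfu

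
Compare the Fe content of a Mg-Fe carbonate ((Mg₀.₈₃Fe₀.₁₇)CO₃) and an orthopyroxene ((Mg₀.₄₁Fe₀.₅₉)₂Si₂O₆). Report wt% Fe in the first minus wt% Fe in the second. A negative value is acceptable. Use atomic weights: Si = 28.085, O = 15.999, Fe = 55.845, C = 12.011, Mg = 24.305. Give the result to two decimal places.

First mineral: 9.494 g Fe in 89.675 g formula = 10.59 wt% Fe.
Second mineral: 65.897 g Fe in 237.991 g formula = 27.69 wt% Fe.
10.59% − 27.69% gives a difference of -17.10 percentage points.

-17.10 percentage points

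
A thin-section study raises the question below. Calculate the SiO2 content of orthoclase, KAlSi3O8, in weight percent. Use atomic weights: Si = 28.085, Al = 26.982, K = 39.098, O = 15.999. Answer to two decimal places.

64.76 wt%

Molar mass of KAlSi3O8 = 1×39.098 + 1×26.982 + 3×28.085 + 8×15.999 = 278.327 g/mol.
Each formula unit contains 3 Si, equivalent to 3/1 = 3.0000 mol SiO2.
M(SiO2) = 1×28.085 + 2×15.999 = 60.083 g/mol.
Mass of SiO2 per formula unit = 3.0000 × 60.083 = 180.249 g.
SiO2 wt% = 180.249 / 278.327 × 100 = 64.76%.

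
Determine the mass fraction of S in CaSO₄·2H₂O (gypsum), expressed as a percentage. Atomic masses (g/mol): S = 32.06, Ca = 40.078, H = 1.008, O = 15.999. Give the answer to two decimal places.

18.62 mass %

M(CaSO₄·2H₂O) = 172.164 g/mol.
S contributes 1 × 32.06 = 32.060 g per mole.
32.060/172.164 = 0.1862 → 18.62%.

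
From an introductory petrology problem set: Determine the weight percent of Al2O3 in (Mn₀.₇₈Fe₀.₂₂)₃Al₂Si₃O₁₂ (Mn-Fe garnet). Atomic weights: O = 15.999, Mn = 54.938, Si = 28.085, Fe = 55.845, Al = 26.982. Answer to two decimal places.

20.57 wt%

M((Mn₀.₇₈Fe₀.₂₂)₃Al₂Si₃O₁₂) = 495.620 g/mol; M(Al2O3) = 101.961 g/mol.
Moles Al2O3 per formula unit = 2 Al ÷ 2 = 1.0000.
Al2O3 fraction = (1.0000 × 101.961) / 495.620 = 101.961/495.620 = 0.2057.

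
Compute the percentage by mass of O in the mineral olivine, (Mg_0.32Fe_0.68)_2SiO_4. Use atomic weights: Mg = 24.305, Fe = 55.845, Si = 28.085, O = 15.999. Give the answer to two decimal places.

34.86 weight percent

M((Mg_0.32Fe_0.68)_2SiO_4) = 183.585 g/mol.
O contributes 4 × 15.999 = 63.996 g per mole.
63.996/183.585 = 0.3486 → 34.86%.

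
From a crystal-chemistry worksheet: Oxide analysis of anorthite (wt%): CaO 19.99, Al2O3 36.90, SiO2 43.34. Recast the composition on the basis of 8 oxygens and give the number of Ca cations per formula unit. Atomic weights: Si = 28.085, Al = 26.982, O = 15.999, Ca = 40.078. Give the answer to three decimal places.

0.989 Ca apfu

CaO: 19.99/56.077 = 0.35647 mol → 0.35647 mol Ca, 0.35647 mol O.
Al2O3: 36.90/101.961 = 0.36190 mol → 0.72380 mol Al, 1.08570 mol O.
SiO2: 43.34/60.083 = 0.72134 mol → 0.72134 mol Si, 1.44268 mol O.
Total oxygen = 2.88485 mol. Normalization factor = 8/2.88485 = 2.77311.
Ca per 8 O = 0.35647 × 2.77311 = 0.989.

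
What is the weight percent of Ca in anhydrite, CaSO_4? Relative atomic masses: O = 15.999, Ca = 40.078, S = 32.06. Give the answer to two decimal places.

M(CaSO_4) = 136.134 g/mol.
Ca contributes 1 × 40.078 = 40.078 g per mole.
40.078/136.134 = 0.2944 → 29.44%.

29.44 mass %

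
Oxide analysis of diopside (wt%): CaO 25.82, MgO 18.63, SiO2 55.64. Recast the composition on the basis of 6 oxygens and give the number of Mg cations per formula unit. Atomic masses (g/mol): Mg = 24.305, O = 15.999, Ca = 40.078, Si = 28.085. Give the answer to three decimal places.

CaO (M=56.077): mol = 0.46044; Ca = 0.46044, O = 0.46044.
MgO (M=40.304): mol = 0.46224; Mg = 0.46224, O = 0.46224.
SiO2 (M=60.083): mol = 0.92605; Si = 0.92605, O = 1.85210.
ΣO = 2.77478; factor = 6/ΣO = 2.16233.
Mg apfu = 0.46224 × 2.16233 = 1.000.

1.000 Mg apfu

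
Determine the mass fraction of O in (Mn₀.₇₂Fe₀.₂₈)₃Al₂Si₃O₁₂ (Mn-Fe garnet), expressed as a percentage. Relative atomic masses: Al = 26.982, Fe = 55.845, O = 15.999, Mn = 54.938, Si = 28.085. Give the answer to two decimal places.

38.72 weight percent

Formula mass = 2.16*54.938 + 0.84*55.845 + 2*26.982 + 3*28.085 + 12*15.999 = 495.783 g/mol, of which 191.988 g is O.
So O makes up 191.988/495.783 = 0.3872 of the mass, i.e. 38.72%.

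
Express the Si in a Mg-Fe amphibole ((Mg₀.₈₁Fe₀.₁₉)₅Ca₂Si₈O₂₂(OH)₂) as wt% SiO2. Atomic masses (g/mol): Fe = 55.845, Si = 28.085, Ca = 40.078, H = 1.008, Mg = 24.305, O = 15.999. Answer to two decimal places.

M((Mg₀.₈₁Fe₀.₁₉)₅Ca₂Si₈O₂₂(OH)₂) = 842.316 g/mol; M(SiO2) = 60.083 g/mol.
Moles SiO2 per formula unit = 8 Si ÷ 1 = 8.0000.
SiO2 fraction = (8.0000 × 60.083) / 842.316 = 480.664/842.316 = 0.5706.

57.06 wt%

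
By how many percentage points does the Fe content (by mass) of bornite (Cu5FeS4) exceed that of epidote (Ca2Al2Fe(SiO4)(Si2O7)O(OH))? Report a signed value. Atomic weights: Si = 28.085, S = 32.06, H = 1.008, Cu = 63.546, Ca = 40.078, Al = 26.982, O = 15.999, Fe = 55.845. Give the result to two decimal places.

-0.43 percentage points

Fe in Cu5FeS4: molar mass 501.815 g/mol; 1×55.845 = 55.845 g → 11.13 wt%.
Fe in Ca2Al2Fe(SiO4)(Si2O7)O(OH): molar mass 483.215 g/mol; 1×55.845 = 55.845 g → 11.56 wt%.
Difference = 11.13 − 11.56 = -0.43 percentage points.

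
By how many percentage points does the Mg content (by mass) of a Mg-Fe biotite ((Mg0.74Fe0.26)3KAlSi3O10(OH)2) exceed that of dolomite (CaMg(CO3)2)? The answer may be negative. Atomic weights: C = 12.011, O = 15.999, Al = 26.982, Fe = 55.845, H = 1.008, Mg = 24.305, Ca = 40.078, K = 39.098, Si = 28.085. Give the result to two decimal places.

-0.97 percentage points

M((Mg0.74Fe0.26)3KAlSi3O10(OH)2) = 441.855 g/mol, so wt% Mg = 53.957/441.855 × 100 = 12.21%.
M(CaMg(CO3)2) = 184.399 g/mol, so wt% Mg = 24.305/184.399 × 100 = 13.18%.
12.21 − 13.18 = -0.97 pp.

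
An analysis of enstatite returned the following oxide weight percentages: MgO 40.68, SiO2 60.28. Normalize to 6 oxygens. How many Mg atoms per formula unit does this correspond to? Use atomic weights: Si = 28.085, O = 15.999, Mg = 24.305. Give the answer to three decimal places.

2.008 Mg apfu

MgO: 40.68/40.304 = 1.00933 mol → 1.00933 mol Mg, 1.00933 mol O.
SiO2: 60.28/60.083 = 1.00328 mol → 1.00328 mol Si, 2.00656 mol O.
Total oxygen = 3.01589 mol. Normalization factor = 6/3.01589 = 1.98946.
Mg per 6 O = 1.00933 × 1.98946 = 2.008.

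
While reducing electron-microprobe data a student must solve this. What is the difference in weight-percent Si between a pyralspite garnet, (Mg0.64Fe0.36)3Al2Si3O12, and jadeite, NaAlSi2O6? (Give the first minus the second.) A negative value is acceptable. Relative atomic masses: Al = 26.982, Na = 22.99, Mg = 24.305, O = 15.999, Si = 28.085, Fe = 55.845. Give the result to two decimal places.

First mineral: 84.255 g Si in 437.185 g formula = 19.27 wt% Si.
Second mineral: 56.170 g Si in 202.136 g formula = 27.79 wt% Si.
19.27% − 27.79% gives a difference of -8.52 percentage points.

-8.52 percentage points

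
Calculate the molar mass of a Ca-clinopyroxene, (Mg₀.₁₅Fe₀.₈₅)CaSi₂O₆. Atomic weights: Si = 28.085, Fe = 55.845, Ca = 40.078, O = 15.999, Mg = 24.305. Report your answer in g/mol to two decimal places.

243.36 g/mol

M = 0.15·24.305 + 0.85·55.845 + 1·40.078 + 2·28.085 + 6·15.999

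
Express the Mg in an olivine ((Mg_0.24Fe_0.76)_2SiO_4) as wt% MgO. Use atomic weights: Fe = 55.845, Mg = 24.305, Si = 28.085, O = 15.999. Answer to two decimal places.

10.26 wt%

M((Mg_0.24Fe_0.76)_2SiO_4) = 188.632 g/mol; M(MgO) = 40.304 g/mol.
Moles MgO per formula unit = 0.48 Mg ÷ 1 = 0.4800.
MgO fraction = (0.4800 × 40.304) / 188.632 = 19.346/188.632 = 0.1026.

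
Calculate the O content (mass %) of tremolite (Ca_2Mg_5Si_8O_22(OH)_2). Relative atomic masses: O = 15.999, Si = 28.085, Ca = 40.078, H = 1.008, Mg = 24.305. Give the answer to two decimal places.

47.27 mass %

Formula mass = 2*40.078 + 5*24.305 + 8*28.085 + 24*15.999 + 2*1.008 = 812.353 g/mol, of which 383.976 g is O.
So O makes up 383.976/812.353 = 0.4727 of the mass, i.e. 47.27%.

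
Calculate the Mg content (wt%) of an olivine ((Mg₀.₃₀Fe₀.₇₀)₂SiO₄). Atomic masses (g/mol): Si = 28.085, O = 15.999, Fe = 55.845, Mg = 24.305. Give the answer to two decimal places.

M((Mg₀.₃₀Fe₀.₇₀)₂SiO₄) = 184.847 g/mol.
Mg contributes 0.60 × 24.305 = 14.583 g per mole.
14.583/184.847 = 0.0789 → 7.89%.

7.89 wt%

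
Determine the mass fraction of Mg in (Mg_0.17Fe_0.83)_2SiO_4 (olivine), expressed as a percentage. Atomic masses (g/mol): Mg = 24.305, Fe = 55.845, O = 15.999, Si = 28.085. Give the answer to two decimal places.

4.28 wt%

Molar mass of (Mg_0.17Fe_0.83)_2SiO_4: 0.34×24.305 + 1.66×55.845 + 1×28.085 + 4×15.999 = 193.047 g/mol.
Mass of Mg per formula unit: 0.34 × 24.305 = 8.264 g.
Weight fraction Mg = 8.264 / 193.047 = 0.0428.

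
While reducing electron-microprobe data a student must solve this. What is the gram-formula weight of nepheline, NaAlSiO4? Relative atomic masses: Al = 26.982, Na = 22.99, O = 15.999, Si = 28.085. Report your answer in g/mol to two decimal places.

Na: 1 × 22.99 = 22.9900
Al: 1 × 26.982 = 26.9820
Si: 1 × 28.085 = 28.0850
O: 4 × 15.999 = 63.9960
Summing the contributions gives the formula mass.

142.05 g/mol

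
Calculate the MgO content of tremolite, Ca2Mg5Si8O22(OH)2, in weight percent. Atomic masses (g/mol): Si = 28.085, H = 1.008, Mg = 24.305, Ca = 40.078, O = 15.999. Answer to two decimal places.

24.81 wt%

M(Ca2Mg5Si8O22(OH)2) = 812.353 g/mol; M(MgO) = 40.304 g/mol.
Moles MgO per formula unit = 5 Mg ÷ 1 = 5.0000.
MgO fraction = (5.0000 × 40.304) / 812.353 = 201.520/812.353 = 0.2481.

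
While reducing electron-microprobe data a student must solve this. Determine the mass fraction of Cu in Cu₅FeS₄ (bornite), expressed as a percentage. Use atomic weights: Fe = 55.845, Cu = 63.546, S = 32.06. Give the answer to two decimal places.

M(Cu₅FeS₄) = 501.815 g/mol.
Cu contributes 5 × 63.546 = 317.730 g per mole.
317.730/501.815 = 0.6332 → 63.32%.

63.32 wt%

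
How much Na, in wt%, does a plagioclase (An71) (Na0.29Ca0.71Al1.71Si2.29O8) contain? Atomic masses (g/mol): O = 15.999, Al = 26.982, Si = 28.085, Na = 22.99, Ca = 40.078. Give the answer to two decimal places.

2.44 wt%

Molar mass of Na0.29Ca0.71Al1.71Si2.29O8: 0.29*22.99 + 0.71*40.078 + 1.71*26.982 + 2.29*28.085 + 8*15.999 = 273.568 g/mol.
Mass of Na per formula unit: 0.29 × 22.99 = 6.667 g.
Weight fraction Na = 6.667 / 273.568 = 0.0244.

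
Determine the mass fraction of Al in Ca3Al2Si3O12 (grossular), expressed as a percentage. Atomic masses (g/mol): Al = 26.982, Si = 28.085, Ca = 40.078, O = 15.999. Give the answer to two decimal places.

M(Ca3Al2Si3O12) = 450.441 g/mol.
Al contributes 2 × 26.982 = 53.964 g per mole.
53.964/450.441 = 0.1198 → 11.98%.

11.98 wt%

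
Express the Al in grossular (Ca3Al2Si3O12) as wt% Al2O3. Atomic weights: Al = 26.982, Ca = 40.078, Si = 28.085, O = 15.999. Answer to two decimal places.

Formula mass = 450.441 g/mol.
2 Al → 1.0000 mol Al2O3 per formula unit; M(Al2O3) = 101.961, so Al2O3 mass = 101.961 g.
101.961/450.441 × 100 = 22.64 wt%.

22.64 wt%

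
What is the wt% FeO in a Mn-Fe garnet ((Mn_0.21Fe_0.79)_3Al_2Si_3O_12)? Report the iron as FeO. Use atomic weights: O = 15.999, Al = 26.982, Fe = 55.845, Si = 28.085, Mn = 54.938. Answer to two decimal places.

Formula mass = 497.171 g/mol.
2.37 Fe → 2.3700 mol FeO per formula unit; M(FeO) = 71.844, so FeO mass = 170.270 g.
170.270/497.171 × 100 = 34.25 wt%.

34.25 wt%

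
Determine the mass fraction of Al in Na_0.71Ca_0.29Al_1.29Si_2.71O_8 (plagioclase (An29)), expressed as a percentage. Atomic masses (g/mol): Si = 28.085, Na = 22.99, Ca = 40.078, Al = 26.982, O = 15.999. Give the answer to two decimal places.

13.04 wt%

Molar mass of Na_0.71Ca_0.29Al_1.29Si_2.71O_8: 0.71·22.99 + 0.29·40.078 + 1.29·26.982 + 2.71·28.085 + 8·15.999 = 266.855 g/mol.
Mass of Al per formula unit: 1.29 × 26.982 = 34.807 g.
Weight fraction Al = 34.807 / 266.855 = 0.1304.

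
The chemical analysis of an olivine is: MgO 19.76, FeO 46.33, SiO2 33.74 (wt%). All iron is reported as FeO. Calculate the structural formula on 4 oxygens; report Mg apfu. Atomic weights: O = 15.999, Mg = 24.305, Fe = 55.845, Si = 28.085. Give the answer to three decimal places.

MgO (M=40.304): mol = 0.49027; Mg = 0.49027, O = 0.49027.
FeO (M=71.844): mol = 0.64487; Fe = 0.64487, O = 0.64487.
SiO2 (M=60.083): mol = 0.56156; Si = 0.56156, O = 1.12312.
ΣO = 2.25826; factor = 4/ΣO = 1.77128.
Mg apfu = 0.49027 × 1.77128 = 0.868.

0.868 Mg apfu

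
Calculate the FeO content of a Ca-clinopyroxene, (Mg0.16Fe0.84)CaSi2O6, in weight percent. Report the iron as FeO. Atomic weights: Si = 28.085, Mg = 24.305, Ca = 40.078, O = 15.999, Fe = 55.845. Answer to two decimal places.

24.83 wt%

Molar mass of (Mg0.16Fe0.84)CaSi2O6 = 0.16×24.305 + 0.84×55.845 + 1×40.078 + 2×28.085 + 6×15.999 = 243.041 g/mol.
Each formula unit contains 0.84 Fe, equivalent to 0.84/1 = 0.8400 mol FeO.
M(FeO) = 1×55.845 + 1×15.999 = 71.844 g/mol.
Mass of FeO per formula unit = 0.8400 × 71.844 = 60.349 g.
FeO wt% = 60.349 / 243.041 × 100 = 24.83%.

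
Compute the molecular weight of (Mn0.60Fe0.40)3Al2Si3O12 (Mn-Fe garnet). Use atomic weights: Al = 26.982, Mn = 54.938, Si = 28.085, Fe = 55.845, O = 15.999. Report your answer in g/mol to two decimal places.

496.11 g/mol

M = 1.80(54.938) + 1.20(55.845) + 2(26.982) + 3(28.085) + 12(15.999)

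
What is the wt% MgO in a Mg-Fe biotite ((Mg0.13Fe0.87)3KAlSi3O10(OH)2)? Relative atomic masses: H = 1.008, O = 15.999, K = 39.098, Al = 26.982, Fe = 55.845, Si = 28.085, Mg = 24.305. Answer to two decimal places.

3.15 wt%

Molar mass of (Mg0.13Fe0.87)3KAlSi3O10(OH)2 = 0.39·24.305 + 2.61·55.845 + 1·39.098 + 1·26.982 + 3·28.085 + 12·15.999 + 2·1.008 = 499.573 g/mol.
Each formula unit contains 0.39 Mg, equivalent to 0.39/1 = 0.3900 mol MgO.
M(MgO) = 1×24.305 + 1×15.999 = 40.304 g/mol.
Mass of MgO per formula unit = 0.3900 × 40.304 = 15.719 g.
MgO wt% = 15.719 / 499.573 × 100 = 3.15%.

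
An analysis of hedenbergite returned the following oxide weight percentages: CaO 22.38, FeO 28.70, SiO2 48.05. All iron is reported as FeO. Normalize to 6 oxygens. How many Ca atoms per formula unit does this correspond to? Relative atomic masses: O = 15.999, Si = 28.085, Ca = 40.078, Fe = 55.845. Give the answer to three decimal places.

CaO (M=56.077): mol = 0.39909; Ca = 0.39909, O = 0.39909.
FeO (M=71.844): mol = 0.39948; Fe = 0.39948, O = 0.39948.
SiO2 (M=60.083): mol = 0.79973; Si = 0.79973, O = 1.59946.
ΣO = 2.39803; factor = 6/ΣO = 2.50205.
Ca apfu = 0.39909 × 2.50205 = 0.999.

0.999 Ca apfu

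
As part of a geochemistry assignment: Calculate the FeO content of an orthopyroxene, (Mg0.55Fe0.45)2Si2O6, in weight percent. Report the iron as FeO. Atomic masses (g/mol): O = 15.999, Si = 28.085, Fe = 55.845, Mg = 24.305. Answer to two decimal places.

Formula mass = 229.160 g/mol.
0.90 Fe → 0.9000 mol FeO per formula unit; M(FeO) = 71.844, so FeO mass = 64.660 g.
64.660/229.160 × 100 = 28.22 wt%.

28.22 wt%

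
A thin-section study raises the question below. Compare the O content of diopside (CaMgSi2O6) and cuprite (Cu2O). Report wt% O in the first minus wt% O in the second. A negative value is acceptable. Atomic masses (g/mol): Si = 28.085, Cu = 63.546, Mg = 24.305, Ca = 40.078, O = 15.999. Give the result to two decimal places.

33.15 percentage points

O in CaMgSi2O6: molar mass 216.547 g/mol; 6×15.999 = 95.994 g → 44.33 wt%.
O in Cu2O: molar mass 143.091 g/mol; 1×15.999 = 15.999 g → 11.18 wt%.
Difference = 44.33 − 11.18 = 33.15 percentage points.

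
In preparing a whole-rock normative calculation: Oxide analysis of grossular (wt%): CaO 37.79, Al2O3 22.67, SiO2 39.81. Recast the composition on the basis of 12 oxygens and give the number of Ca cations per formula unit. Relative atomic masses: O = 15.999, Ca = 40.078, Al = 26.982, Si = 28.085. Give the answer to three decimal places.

CaO: 37.79/56.077 = 0.67389 mol → 0.67389 mol Ca, 0.67389 mol O.
Al2O3: 22.67/101.961 = 0.22234 mol → 0.44468 mol Al, 0.66702 mol O.
SiO2: 39.81/60.083 = 0.66258 mol → 0.66258 mol Si, 1.32516 mol O.
Total oxygen = 2.66607 mol. Normalization factor = 12/2.66607 = 4.50101.
Ca per 12 O = 0.67389 × 4.50101 = 3.033.

3.033 Ca apfu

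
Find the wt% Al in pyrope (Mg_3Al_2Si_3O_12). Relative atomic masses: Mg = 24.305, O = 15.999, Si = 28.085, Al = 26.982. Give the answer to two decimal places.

13.39 weight percent

Formula mass = 3·24.305 + 2·26.982 + 3·28.085 + 12·15.999 = 403.122 g/mol, of which 53.964 g is Al.
So Al makes up 53.964/403.122 = 0.1339 of the mass, i.e. 13.39%.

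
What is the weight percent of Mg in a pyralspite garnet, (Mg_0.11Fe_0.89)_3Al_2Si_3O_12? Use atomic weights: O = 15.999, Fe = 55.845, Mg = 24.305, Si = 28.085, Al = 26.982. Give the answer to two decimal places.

1.65 weight percent

Formula mass = 0.33×24.305 + 2.67×55.845 + 2×26.982 + 3×28.085 + 12×15.999 = 487.334 g/mol, of which 8.021 g is Mg.
So Mg makes up 8.021/487.334 = 0.0165 of the mass, i.e. 1.65%.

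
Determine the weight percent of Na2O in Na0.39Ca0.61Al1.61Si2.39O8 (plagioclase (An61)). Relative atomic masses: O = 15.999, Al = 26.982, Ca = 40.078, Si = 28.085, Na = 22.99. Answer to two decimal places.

M(Na0.39Ca0.61Al1.61Si2.39O8) = 271.970 g/mol; M(Na2O) = 61.979 g/mol.
Moles Na2O per formula unit = 0.39 Na ÷ 2 = 0.1950.
Na2O fraction = (0.1950 × 61.979) / 271.970 = 12.086/271.970 = 0.0444.

4.44 wt%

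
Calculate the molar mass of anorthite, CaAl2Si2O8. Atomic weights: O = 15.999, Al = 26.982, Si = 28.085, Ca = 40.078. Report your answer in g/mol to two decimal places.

Ca: 1 × 40.078 = 40.0780
Al: 2 × 26.982 = 53.9640
Si: 2 × 28.085 = 56.1700
O: 8 × 15.999 = 127.9920
Summing the contributions gives the formula mass.

278.20 g/mol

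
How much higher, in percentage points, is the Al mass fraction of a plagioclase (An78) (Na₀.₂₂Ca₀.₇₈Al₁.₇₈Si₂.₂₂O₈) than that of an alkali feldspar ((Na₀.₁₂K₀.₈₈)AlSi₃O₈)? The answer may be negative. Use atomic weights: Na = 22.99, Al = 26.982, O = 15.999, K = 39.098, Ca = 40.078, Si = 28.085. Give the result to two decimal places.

M(Na₀.₂₂Ca₀.₇₈Al₁.₇₈Si₂.₂₂O₈) = 274.687 g/mol, so wt% Al = 48.028/274.687 × 100 = 17.48%.
M((Na₀.₁₂K₀.₈₈)AlSi₃O₈) = 276.394 g/mol, so wt% Al = 26.982/276.394 × 100 = 9.76%.
17.48 − 9.76 = 7.72 pp.

7.72 percentage points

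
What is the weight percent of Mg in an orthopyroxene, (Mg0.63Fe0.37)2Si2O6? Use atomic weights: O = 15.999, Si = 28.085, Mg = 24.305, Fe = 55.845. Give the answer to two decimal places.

13.66 weight percent

M((Mg0.63Fe0.37)2Si2O6) = 224.114 g/mol.
Mg contributes 1.26 × 24.305 = 30.624 g per mole.
30.624/224.114 = 0.1366 → 13.66%.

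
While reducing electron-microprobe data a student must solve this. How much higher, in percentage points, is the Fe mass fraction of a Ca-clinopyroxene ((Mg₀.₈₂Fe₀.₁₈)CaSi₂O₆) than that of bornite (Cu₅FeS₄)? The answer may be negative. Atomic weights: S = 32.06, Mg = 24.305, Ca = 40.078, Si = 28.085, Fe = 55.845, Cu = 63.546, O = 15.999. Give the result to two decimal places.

M((Mg₀.₈₂Fe₀.₁₈)CaSi₂O₆) = 222.224 g/mol, so wt% Fe = 10.052/222.224 × 100 = 4.52%.
M(Cu₅FeS₄) = 501.815 g/mol, so wt% Fe = 55.845/501.815 × 100 = 11.13%.
4.52 − 11.13 = -6.61 pp.

-6.61 percentage points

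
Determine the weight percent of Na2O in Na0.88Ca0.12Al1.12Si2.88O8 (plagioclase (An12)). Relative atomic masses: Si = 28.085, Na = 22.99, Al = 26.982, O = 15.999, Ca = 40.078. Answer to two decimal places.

Molar mass of Na0.88Ca0.12Al1.12Si2.88O8 = 0.88·22.99 + 0.12·40.078 + 1.12·26.982 + 2.88·28.085 + 8·15.999 = 264.137 g/mol.
Each formula unit contains 0.88 Na, equivalent to 0.88/2 = 0.4400 mol Na2O.
M(Na2O) = 2×22.99 + 1×15.999 = 61.979 g/mol.
Mass of Na2O per formula unit = 0.4400 × 61.979 = 27.271 g.
Na2O wt% = 27.271 / 264.137 × 100 = 10.32%.

10.32 wt%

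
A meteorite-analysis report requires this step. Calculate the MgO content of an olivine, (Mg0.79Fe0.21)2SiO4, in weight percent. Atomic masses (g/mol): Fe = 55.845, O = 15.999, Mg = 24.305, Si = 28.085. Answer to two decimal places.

Molar mass of (Mg0.79Fe0.21)2SiO4 = 1.58·24.305 + 0.42·55.845 + 1·28.085 + 4·15.999 = 153.938 g/mol.
Each formula unit contains 1.58 Mg, equivalent to 1.58/1 = 1.5800 mol MgO.
M(MgO) = 1×24.305 + 1×15.999 = 40.304 g/mol.
Mass of MgO per formula unit = 1.5800 × 40.304 = 63.680 g.
MgO wt% = 63.680 / 153.938 × 100 = 41.37%.

41.37 wt%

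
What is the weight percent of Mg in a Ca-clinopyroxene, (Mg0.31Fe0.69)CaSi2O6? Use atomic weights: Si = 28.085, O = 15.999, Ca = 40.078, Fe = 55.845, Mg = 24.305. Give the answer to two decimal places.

Formula mass = 0.31×24.305 + 0.69×55.845 + 1×40.078 + 2×28.085 + 6×15.999 = 238.310 g/mol, of which 7.535 g is Mg.
So Mg makes up 7.535/238.310 = 0.0316 of the mass, i.e. 3.16%.

3.16 wt%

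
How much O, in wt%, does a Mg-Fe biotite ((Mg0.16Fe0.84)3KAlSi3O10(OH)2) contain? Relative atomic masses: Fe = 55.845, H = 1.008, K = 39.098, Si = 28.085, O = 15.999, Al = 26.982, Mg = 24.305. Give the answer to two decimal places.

38.65 wt%

Molar mass of (Mg0.16Fe0.84)3KAlSi3O10(OH)2: 0.48*24.305 + 2.52*55.845 + 1*39.098 + 1*26.982 + 3*28.085 + 12*15.999 + 2*1.008 = 496.735 g/mol.
Mass of O per formula unit: 12 × 15.999 = 191.988 g.
Weight fraction O = 191.988 / 496.735 = 0.3865.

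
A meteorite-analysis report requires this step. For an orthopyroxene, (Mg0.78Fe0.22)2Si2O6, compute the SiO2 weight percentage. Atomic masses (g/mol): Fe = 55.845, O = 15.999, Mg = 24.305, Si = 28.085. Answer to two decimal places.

M((Mg0.78Fe0.22)2Si2O6) = 214.652 g/mol; M(SiO2) = 60.083 g/mol.
Moles SiO2 per formula unit = 2 Si ÷ 1 = 2.0000.
SiO2 fraction = (2.0000 × 60.083) / 214.652 = 120.166/214.652 = 0.5598.

55.98 wt%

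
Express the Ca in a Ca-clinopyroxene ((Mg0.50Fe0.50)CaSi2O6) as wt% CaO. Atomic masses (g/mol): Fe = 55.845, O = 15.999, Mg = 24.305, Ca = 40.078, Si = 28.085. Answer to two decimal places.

24.14 wt%

M((Mg0.50Fe0.50)CaSi2O6) = 232.317 g/mol; M(CaO) = 56.077 g/mol.
Moles CaO per formula unit = 1 Ca ÷ 1 = 1.0000.
CaO fraction = (1.0000 × 56.077) / 232.317 = 56.077/232.317 = 0.2414.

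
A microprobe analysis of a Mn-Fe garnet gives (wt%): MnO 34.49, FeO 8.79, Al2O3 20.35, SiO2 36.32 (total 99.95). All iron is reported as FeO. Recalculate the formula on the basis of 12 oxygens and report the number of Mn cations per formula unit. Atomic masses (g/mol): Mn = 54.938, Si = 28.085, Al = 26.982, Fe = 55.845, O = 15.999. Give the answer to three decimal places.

2.415 Mn apfu

MnO (M=70.937): mol = 0.48621; Mn = 0.48621, O = 0.48621.
FeO (M=71.844): mol = 0.12235; Fe = 0.12235, O = 0.12235.
Al2O3 (M=101.961): mol = 0.19959; Al = 0.39918, O = 0.59877.
SiO2 (M=60.083): mol = 0.60450; Si = 0.60450, O = 1.20900.
ΣO = 2.41633; factor = 12/ΣO = 4.96621.
Mn apfu = 0.48621 × 4.96621 = 2.415.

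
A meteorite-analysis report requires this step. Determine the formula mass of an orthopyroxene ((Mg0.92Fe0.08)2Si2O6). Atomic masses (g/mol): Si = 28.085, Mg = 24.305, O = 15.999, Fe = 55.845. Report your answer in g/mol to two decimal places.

M = 1.84×24.305 + 0.16×55.845 + 2×28.085 + 6×15.999

205.82 g/mol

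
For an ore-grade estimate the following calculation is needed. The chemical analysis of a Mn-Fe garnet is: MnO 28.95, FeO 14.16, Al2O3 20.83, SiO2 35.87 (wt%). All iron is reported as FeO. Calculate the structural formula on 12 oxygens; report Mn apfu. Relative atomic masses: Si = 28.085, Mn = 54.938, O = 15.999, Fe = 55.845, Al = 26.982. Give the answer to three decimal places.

MnO: 28.95/70.937 = 0.40811 mol → 0.40811 mol Mn, 0.40811 mol O.
FeO: 14.16/71.844 = 0.19709 mol → 0.19709 mol Fe, 0.19709 mol O.
Al2O3: 20.83/101.961 = 0.20429 mol → 0.40858 mol Al, 0.61287 mol O.
SiO2: 35.87/60.083 = 0.59701 mol → 0.59701 mol Si, 1.19402 mol O.
Total oxygen = 2.41209 mol. Normalization factor = 12/2.41209 = 4.97494.
Mn per 12 O = 0.40811 × 4.97494 = 2.030.

2.030 Mn apfu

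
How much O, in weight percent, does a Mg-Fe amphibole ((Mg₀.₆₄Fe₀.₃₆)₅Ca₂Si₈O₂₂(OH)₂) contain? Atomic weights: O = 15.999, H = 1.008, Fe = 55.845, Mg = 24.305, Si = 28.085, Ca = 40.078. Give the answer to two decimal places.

M((Mg₀.₆₄Fe₀.₃₆)₅Ca₂Si₈O₂₂(OH)₂) = 869.125 g/mol.
O contributes 24 × 15.999 = 383.976 g per mole.
383.976/869.125 = 0.4418 → 44.18%.

44.18 weight percent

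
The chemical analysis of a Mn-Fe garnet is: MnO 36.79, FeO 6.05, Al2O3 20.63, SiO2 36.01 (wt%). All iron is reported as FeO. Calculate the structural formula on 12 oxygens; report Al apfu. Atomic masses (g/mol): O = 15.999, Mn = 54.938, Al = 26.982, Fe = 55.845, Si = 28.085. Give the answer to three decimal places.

36.79 wt% MnO ÷ 70.937 g/mol = 0.51863 mol, giving 0.51863 Mn and 0.51863 O.
6.05 wt% FeO ÷ 71.844 g/mol = 0.08421 mol, giving 0.08421 Fe and 0.08421 O.
20.63 wt% Al2O3 ÷ 101.961 g/mol = 0.20233 mol, giving 0.40466 Al and 0.60699 O.
36.01 wt% SiO2 ÷ 60.083 g/mol = 0.59934 mol, giving 0.59934 Si and 1.19868 O.
Oxygen sums to 2.40851; scaling by 12/2.40851 = 4.98233 puts the formula on 12 O.
Al: 0.40466 × 4.98233 = 2.016 atoms per formula unit.

2.016 Al apfu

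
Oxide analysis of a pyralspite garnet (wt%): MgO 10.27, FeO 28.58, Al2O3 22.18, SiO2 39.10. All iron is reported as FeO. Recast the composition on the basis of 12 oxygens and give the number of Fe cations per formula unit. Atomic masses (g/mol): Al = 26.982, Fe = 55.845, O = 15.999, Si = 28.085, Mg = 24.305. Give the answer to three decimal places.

1.831 Fe apfu

10.27 wt% MgO ÷ 40.304 g/mol = 0.25481 mol, giving 0.25481 Mg and 0.25481 O.
28.58 wt% FeO ÷ 71.844 g/mol = 0.39781 mol, giving 0.39781 Fe and 0.39781 O.
22.18 wt% Al2O3 ÷ 101.961 g/mol = 0.21753 mol, giving 0.43506 Al and 0.65259 O.
39.10 wt% SiO2 ÷ 60.083 g/mol = 0.65077 mol, giving 0.65077 Si and 1.30154 O.
Oxygen sums to 2.60675; scaling by 12/2.60675 = 4.60343 puts the formula on 12 O.
Fe: 0.39781 × 4.60343 = 1.831 atoms per formula unit.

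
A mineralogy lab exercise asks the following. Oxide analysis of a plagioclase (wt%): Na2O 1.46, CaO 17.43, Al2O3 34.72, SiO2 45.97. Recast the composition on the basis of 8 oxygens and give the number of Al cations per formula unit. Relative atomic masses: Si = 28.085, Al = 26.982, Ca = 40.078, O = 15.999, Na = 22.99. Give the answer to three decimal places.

1.888 Al apfu

1.46 wt% Na2O ÷ 61.979 g/mol = 0.02356 mol, giving 0.04712 Na and 0.02356 O.
17.43 wt% CaO ÷ 56.077 g/mol = 0.31082 mol, giving 0.31082 Ca and 0.31082 O.
34.72 wt% Al2O3 ÷ 101.961 g/mol = 0.34052 mol, giving 0.68104 Al and 1.02156 O.
45.97 wt% SiO2 ÷ 60.083 g/mol = 0.76511 mol, giving 0.76511 Si and 1.53022 O.
Oxygen sums to 2.88616; scaling by 8/2.88616 = 2.77185 puts the formula on 8 O.
Al: 0.68104 × 2.77185 = 1.888 atoms per formula unit.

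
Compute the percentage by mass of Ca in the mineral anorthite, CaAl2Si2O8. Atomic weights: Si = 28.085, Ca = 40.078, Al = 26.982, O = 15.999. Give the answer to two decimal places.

Molar mass of CaAl2Si2O8: 1*40.078 + 2*26.982 + 2*28.085 + 8*15.999 = 278.204 g/mol.
Mass of Ca per formula unit: 1 × 40.078 = 40.078 g.
Weight fraction Ca = 40.078 / 278.204 = 0.1441.

14.41 weight percent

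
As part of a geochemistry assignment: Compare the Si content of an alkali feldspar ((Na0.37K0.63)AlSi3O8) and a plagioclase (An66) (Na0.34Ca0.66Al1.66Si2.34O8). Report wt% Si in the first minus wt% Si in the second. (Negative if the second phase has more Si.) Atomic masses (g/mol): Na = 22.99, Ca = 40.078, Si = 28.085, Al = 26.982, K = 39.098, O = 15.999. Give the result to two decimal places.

M((Na0.37K0.63)AlSi3O8) = 272.367 g/mol, so wt% Si = 84.255/272.367 × 100 = 30.93%.
M(Na0.34Ca0.66Al1.66Si2.34O8) = 272.769 g/mol, so wt% Si = 65.719/272.769 × 100 = 24.09%.
30.93 − 24.09 = 6.84 pp.

6.84 percentage points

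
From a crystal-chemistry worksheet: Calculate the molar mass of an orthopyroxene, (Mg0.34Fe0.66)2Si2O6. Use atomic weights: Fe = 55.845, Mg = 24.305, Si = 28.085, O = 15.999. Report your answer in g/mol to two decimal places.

Mg: 0.68 × 24.305 = 16.5274
Fe: 1.32 × 55.845 = 73.7154
Si: 2 × 28.085 = 56.1700
O: 6 × 15.999 = 95.9940
Summing the contributions gives the formula mass.

242.41 g/mol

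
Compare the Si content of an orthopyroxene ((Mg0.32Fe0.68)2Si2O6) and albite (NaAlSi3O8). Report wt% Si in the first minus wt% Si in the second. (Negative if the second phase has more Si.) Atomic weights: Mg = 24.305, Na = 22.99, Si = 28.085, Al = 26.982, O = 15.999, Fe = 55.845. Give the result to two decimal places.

-9.08 percentage points

First mineral: 56.170 g Si in 243.668 g formula = 23.05 wt% Si.
Second mineral: 84.255 g Si in 262.219 g formula = 32.13 wt% Si.
23.05% − 32.13% gives a difference of -9.08 percentage points.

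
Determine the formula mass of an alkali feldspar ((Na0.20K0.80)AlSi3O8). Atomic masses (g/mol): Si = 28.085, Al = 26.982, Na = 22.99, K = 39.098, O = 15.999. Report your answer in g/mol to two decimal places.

The formula mass is the sum 0.20·22.99 + 0.80·39.098 + 1·26.982 + 3·28.085 + 8·15.999.

275.11 g/mol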